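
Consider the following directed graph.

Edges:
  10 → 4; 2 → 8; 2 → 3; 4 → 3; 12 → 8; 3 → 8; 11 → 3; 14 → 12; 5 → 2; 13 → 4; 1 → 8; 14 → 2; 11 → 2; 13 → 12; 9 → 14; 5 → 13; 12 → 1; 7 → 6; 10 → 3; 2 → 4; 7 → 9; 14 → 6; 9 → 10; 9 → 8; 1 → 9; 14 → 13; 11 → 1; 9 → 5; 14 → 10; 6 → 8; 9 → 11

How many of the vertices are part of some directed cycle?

A vertex is on a directed cycle iff it belongs to a strongly connected component of size ≥ 2 (or has a self-loop).
The vertices on cycles are {1, 5, 9, 11, 12, 13, 14} — 7 in total.

7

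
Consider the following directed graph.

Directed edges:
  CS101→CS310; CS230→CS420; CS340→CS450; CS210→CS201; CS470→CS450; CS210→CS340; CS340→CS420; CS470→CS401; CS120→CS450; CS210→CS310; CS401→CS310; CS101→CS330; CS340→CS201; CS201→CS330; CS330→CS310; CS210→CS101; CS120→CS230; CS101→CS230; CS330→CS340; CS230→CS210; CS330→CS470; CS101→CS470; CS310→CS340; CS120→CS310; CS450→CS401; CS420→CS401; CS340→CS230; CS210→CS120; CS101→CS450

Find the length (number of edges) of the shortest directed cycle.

3

For each vertex v, BFS finds the shortest path from v back to v.
The shortest such closed walk is CS210 → CS120 → CS230 → CS210, length 3.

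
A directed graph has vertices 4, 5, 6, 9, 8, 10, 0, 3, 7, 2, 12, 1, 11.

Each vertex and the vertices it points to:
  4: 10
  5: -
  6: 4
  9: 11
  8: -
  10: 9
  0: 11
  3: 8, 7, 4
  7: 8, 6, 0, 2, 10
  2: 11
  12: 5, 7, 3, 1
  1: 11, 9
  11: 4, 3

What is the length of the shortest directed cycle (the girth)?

For each vertex v, BFS finds the shortest path from v back to v.
The shortest such closed walk is 3 → 7 → 2 → 11 → 3, length 4.

4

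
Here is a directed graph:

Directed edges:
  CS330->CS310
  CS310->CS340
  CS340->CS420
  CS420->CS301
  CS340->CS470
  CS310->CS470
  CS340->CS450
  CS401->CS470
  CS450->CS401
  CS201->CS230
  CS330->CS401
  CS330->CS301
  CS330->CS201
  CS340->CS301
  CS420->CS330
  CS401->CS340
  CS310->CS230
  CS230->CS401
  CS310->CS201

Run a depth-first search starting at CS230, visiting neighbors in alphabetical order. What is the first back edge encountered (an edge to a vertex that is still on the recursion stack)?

CS201→CS230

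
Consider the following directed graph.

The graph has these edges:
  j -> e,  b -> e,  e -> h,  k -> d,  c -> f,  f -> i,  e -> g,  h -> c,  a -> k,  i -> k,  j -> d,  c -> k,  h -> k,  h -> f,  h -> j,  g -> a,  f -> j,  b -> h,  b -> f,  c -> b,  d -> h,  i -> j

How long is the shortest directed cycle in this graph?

3

For each vertex v, BFS finds the shortest path from v back to v.
The shortest such closed walk is b → h → c → b, length 3.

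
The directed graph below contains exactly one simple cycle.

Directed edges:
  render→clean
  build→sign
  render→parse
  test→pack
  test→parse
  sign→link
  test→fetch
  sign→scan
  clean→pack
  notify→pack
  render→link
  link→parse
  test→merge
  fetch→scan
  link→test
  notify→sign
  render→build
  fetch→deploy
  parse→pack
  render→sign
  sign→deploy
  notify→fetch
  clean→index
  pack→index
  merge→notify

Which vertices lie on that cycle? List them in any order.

link, sign, test, merge, notify

DFS with gray/black marking from link:
link gray
  parse gray
    pack gray
      index gray
      index black
    pack black
  parse black
  test gray
    merge gray
      notify gray
        fetch gray
          deploy gray
          deploy black
          scan gray
          scan black
        fetch black
        sign gray
          sign→link: link is gray → back edge
Back edge closes the cycle link → test → merge → notify → sign → link; its vertices are {link, sign, test, merge, notify}.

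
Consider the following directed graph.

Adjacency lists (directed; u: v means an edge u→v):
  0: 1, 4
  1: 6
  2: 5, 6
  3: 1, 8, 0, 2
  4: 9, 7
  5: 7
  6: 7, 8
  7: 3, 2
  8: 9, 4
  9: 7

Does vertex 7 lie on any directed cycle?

7 is on a cycle iff 7 can reach itself via ≥1 edge.
7 → 2 → 5 → 7 — yes.

Yes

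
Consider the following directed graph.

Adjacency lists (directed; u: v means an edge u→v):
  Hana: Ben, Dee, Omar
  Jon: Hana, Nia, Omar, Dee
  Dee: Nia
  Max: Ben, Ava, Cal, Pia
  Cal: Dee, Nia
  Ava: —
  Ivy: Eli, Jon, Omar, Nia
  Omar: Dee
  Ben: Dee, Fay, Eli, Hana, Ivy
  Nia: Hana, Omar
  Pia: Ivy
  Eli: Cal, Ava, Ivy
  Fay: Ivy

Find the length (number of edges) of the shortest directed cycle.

For each vertex v, BFS finds the shortest path from v back to v.
The shortest such closed walk is Ben → Hana → Ben, length 2.

2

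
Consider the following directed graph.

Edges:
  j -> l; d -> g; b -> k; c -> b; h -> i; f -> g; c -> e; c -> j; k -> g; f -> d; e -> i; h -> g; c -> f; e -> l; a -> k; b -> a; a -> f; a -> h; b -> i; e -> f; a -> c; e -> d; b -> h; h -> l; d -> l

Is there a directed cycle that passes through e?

No

e lies on a cycle iff there is a path from e back to itself.
Exploring from e, it never reaches itself; equivalently, its strongly connected component is a singleton.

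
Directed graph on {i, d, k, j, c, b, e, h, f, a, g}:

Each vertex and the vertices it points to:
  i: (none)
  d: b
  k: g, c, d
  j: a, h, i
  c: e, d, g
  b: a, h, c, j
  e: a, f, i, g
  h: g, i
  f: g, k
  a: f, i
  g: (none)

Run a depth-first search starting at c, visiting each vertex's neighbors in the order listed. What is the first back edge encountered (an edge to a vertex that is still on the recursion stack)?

k->c

DFS from c (visiting each vertex's neighbors in the order listed); mark gray on enter, black on exit:
c gray
  e gray
    a gray
      f gray
        g gray
        g black
        k gray
          k→g: g black — skip
          k→c: c is gray → back edge
First back edge: k → c.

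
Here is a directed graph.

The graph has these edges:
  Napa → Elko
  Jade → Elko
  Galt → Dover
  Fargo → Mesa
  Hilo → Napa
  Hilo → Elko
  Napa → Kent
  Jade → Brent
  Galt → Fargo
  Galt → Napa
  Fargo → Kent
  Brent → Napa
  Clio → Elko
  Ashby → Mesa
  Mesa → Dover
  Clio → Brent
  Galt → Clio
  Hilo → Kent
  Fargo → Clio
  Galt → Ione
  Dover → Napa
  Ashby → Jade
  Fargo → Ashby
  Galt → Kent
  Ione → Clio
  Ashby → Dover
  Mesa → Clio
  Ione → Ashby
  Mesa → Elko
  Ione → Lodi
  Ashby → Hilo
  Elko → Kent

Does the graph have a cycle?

No

DFS with white/gray/black marking, starting from Mesa:
Mesa gray
  Dover gray
    Napa gray
      Elko gray
        Kent gray
        Kent black
      Elko black
      Napa→Kent: Kent black — skip
    Napa black
  Dover black
  Mesa→Elko: Elko black — skip
  Clio gray
    Brent gray
      Brent→Napa: Napa black — skip
    Brent black
    Clio→Elko: Elko black — skip
  Clio black
Mesa black
Lodi gray
Lodi black
Jade gray
  Jade→Brent: Brent black — skip
  Jade→Elko: Elko black — skip
Jade black
Hilo gray
  Hilo→Kent: Kent black — skip
  Hilo→Elko: Elko black — skip
  Hilo→Napa: Napa black — skip
Hilo black
Ione gray
  Ashby gray
    Ashby→Dover: Dover black — skip
    Ashby→Jade: Jade black — skip
    Ashby→Hilo: Hilo black — skip
    Ashby→Mesa: Mesa black — skip
  Ashby black
  Ione→Lodi: Lodi black — skip
  Ione→Clio: Clio black — skip
Ione black
Galt gray
  Fargo gray
    Fargo→Mesa: Mesa black — skip
    Fargo→Ashby: Ashby black — skip
    Fargo→Kent: Kent black — skip
    Fargo→Clio: Clio black — skip
  Fargo black
  Galt→Clio: Clio black — skip
  Galt→Dover: Dover black — skip
  Galt→Napa: Napa black — skip
  Galt→Kent: Kent black — skip
  Galt→Ione: Ione black — skip
Galt black
Every edge goes to a white or black vertex — no back edge, so the graph is acyclic.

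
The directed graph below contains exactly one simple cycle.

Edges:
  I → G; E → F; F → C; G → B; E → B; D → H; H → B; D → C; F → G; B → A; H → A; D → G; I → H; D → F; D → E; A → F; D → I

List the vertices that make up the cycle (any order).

A, B, F, G

DFS with gray/black marking from F:
F gray
  C gray
  C black
  G gray
    B gray
      A gray
        A→F: F is gray → back edge
Back edge closes the cycle F → G → B → A → F; its vertices are {A, B, F, G}.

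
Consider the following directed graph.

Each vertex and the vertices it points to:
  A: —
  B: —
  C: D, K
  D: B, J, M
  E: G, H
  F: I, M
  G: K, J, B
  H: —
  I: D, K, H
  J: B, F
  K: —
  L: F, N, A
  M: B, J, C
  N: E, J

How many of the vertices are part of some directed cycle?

A vertex is on a directed cycle iff it belongs to a strongly connected component of size ≥ 2 (or has a self-loop).
The vertices on cycles are {C, D, F, I, J, M} — 6 in total.

6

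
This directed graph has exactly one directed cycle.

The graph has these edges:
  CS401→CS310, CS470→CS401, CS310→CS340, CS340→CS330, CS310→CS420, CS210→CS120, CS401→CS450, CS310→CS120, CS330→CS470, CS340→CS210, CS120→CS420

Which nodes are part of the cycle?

DFS with gray/black marking from CS401:
CS401 gray
  CS310 gray
    CS120 gray
      CS420 gray
      CS420 black
    CS120 black
    CS340 gray
      CS330 gray
        CS470 gray
          CS470→CS401: CS401 is gray → back edge
Back edge closes the cycle CS401 → CS310 → CS340 → CS330 → CS470 → CS401; its vertices are {CS310, CS330, CS340, CS401, CS470}.

CS310, CS330, CS340, CS401, CS470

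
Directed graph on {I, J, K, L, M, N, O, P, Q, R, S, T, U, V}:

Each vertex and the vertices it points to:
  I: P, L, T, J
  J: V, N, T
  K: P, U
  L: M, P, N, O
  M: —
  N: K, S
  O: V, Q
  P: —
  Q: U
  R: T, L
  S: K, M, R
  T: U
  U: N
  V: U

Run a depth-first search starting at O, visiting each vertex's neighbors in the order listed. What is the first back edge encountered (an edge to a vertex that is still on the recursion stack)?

K→U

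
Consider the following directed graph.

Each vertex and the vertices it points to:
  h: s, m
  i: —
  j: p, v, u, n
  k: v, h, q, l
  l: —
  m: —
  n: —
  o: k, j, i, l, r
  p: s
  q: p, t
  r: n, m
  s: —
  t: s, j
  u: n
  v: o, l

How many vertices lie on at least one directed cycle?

A vertex is on a directed cycle iff it belongs to a strongly connected component of size ≥ 2 (or has a self-loop).
The vertices on cycles are {j, k, o, q, t, v} — 6 in total.

6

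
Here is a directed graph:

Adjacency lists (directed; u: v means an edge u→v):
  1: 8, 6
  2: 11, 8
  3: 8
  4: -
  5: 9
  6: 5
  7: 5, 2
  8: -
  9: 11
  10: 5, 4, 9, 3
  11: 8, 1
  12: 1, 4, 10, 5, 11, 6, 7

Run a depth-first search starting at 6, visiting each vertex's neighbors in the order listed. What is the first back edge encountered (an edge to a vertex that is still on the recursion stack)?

1->6

DFS from 6 (visiting each vertex's neighbors in the order listed); mark gray on enter, black on exit:
6 gray
  5 gray
    9 gray
      11 gray
        8 gray
        8 black
        1 gray
          1→8: 8 black — skip
          1→6: 6 is gray → back edge
First back edge: 1 → 6.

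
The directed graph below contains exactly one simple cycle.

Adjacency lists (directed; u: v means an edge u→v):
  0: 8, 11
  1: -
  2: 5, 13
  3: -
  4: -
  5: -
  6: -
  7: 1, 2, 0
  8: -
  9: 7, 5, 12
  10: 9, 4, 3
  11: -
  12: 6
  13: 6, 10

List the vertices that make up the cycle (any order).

2, 7, 9, 10, 13

DFS with gray/black marking from 10:
10 gray
  9 gray
    7 gray
      1 gray
      1 black
      2 gray
        5 gray
        5 black
        13 gray
          6 gray
          6 black
          13→10: 10 is gray → back edge
Back edge closes the cycle 10 → 9 → 7 → 2 → 13 → 10; its vertices are {2, 7, 9, 10, 13}.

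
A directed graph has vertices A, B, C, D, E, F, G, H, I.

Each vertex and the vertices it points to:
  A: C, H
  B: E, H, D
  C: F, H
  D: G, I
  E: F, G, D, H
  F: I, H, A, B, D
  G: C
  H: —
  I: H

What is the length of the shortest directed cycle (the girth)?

3

For each vertex v, BFS finds the shortest path from v back to v.
The shortest such closed walk is F → B → E → F, length 3.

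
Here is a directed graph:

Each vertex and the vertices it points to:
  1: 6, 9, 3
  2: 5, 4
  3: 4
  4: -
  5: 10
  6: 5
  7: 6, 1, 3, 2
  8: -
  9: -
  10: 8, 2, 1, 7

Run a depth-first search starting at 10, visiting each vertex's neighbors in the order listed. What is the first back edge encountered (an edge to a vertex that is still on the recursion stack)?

5→10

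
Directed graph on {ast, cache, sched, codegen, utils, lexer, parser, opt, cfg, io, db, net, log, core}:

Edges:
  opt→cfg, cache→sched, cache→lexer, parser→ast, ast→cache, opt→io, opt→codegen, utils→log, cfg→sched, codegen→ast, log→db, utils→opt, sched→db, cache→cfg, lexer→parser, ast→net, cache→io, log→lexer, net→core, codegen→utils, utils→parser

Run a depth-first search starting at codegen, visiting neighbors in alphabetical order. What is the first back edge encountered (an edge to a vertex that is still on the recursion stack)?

DFS from codegen (visiting neighbors in alphabetical order); mark gray on enter, black on exit:
codegen gray
  ast gray
    cache gray
      cfg gray
        sched gray
          db gray
          db black
        sched black
      cfg black
      io gray
      io black
      lexer gray
        parser gray
          parser→ast: ast is gray → back edge
First back edge: parser → ast.

parser→ast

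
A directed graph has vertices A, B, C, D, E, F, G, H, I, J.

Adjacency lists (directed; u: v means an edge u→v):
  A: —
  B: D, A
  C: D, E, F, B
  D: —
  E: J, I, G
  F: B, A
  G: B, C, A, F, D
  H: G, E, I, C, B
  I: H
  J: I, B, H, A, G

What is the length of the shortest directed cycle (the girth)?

2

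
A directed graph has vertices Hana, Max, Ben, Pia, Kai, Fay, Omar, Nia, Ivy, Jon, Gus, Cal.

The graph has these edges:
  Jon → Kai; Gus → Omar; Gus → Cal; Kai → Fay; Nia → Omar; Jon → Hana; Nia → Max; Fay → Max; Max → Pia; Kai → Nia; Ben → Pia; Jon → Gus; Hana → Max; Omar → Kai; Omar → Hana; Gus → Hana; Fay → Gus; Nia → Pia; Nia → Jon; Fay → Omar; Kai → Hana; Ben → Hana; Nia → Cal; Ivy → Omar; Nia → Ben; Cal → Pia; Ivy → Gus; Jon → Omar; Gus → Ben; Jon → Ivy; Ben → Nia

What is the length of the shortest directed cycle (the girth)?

2

For each vertex v, BFS finds the shortest path from v back to v.
The shortest such closed walk is Nia → Ben → Nia, length 2.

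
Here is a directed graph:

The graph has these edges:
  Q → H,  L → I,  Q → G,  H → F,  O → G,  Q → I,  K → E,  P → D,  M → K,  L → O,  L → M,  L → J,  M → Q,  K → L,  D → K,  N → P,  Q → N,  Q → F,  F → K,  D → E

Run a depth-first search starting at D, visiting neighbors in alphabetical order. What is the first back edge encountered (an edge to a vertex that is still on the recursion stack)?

M→K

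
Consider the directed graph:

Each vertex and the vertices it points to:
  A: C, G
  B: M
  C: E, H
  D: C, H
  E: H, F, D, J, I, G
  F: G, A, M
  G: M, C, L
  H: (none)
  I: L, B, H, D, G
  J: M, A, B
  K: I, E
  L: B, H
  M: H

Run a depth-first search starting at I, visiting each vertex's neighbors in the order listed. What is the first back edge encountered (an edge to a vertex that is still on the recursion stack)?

G->C

DFS from I (visiting each vertex's neighbors in the order listed); mark gray on enter, black on exit:
I gray
  L gray
    B gray
      M gray
        H gray
        H black
      M black
    B black
    L→H: H black — skip
  L black
  I→B: B black — skip
  I→H: H black — skip
  D gray
    C gray
      E gray
        E→H: H black — skip
        F gray
          G gray
            G→M: M black — skip
            G→C: C is gray → back edge
First back edge: G → C.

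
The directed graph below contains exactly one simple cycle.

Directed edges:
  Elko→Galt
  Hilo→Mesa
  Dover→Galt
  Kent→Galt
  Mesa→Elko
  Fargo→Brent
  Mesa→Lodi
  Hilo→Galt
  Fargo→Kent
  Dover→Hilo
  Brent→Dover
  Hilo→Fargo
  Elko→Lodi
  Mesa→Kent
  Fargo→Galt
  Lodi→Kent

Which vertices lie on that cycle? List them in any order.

Hilo, Brent, Dover, Fargo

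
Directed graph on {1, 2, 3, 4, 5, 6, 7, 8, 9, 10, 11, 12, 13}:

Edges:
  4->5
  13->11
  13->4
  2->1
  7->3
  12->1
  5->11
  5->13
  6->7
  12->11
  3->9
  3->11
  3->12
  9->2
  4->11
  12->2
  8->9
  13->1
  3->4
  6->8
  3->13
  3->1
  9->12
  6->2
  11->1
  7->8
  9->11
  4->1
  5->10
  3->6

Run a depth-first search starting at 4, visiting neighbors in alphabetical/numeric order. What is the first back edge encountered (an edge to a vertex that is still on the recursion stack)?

DFS from 4 (visiting neighbors in alphabetical/numeric order); mark gray on enter, black on exit:
4 gray
  1 gray
  1 black
  5 gray
    10 gray
    10 black
    11 gray
      11→1: 1 black — skip
    11 black
    13 gray
      13→1: 1 black — skip
      13→4: 4 is gray → back edge
First back edge: 13 → 4.

13->4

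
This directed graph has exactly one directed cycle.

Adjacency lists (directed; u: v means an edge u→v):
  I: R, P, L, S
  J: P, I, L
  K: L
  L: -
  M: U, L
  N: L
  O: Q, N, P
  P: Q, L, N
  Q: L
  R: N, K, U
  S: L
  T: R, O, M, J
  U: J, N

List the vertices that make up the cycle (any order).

DFS with gray/black marking from J:
J gray
  P gray
    Q gray
      L gray
      L black
    Q black
    P→L: L black — skip
    N gray
      N→L: L black — skip
    N black
  P black
  I gray
    R gray
      R→N: N black — skip
      K gray
        K→L: L black — skip
      K black
      U gray
        U→J: J is gray → back edge
Back edge closes the cycle J → I → R → U → J; its vertices are {I, J, R, U}.

I, J, R, U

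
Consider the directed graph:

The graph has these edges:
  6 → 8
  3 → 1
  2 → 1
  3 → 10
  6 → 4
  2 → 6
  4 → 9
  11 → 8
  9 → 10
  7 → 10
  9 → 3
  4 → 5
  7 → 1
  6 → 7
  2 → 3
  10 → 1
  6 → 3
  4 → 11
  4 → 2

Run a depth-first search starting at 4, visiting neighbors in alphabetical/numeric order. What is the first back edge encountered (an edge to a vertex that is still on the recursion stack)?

6→4

DFS from 4 (visiting neighbors in alphabetical/numeric order); mark gray on enter, black on exit:
4 gray
  2 gray
    1 gray
    1 black
    3 gray
      3→1: 1 black — skip
      10 gray
        10→1: 1 black — skip
      10 black
    3 black
    6 gray
      6→3: 3 black — skip
      6→4: 4 is gray → back edge
First back edge: 6 → 4.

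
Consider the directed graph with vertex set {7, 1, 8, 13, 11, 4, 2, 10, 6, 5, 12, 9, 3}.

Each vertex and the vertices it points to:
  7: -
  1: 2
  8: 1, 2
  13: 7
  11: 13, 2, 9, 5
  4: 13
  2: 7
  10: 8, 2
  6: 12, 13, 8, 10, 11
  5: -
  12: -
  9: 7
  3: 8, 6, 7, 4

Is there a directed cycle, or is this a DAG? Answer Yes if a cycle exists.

No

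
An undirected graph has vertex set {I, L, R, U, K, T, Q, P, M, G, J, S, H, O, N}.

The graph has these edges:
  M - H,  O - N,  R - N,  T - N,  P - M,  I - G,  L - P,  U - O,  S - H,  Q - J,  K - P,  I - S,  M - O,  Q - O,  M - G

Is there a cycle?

Yes

DFS, tracking each vertex's parent; an edge to a visited non-parent vertex closes a cycle.
Start from I:
visit I (parent –)
  visit G (parent I)
    G–I: parent, skip
    visit M (parent G)
      M–G: parent, skip
      visit O (parent M)
        O–M: parent, skip
        visit N (parent O)
          N–O: parent, skip
          visit T (parent N)
            T–N: parent, skip
          visit R (parent N)
            R–N: parent, skip
        visit Q (parent O)
          visit J (parent Q)
            J–Q: parent, skip
          Q–O: parent, skip
        visit U (parent O)
          U–O: parent, skip
      visit H (parent M)
        H–M: parent, skip
        visit S (parent H)
          S–I: I visited and ≠ parent → cycle
Cycle: I – G – M – H – S – I.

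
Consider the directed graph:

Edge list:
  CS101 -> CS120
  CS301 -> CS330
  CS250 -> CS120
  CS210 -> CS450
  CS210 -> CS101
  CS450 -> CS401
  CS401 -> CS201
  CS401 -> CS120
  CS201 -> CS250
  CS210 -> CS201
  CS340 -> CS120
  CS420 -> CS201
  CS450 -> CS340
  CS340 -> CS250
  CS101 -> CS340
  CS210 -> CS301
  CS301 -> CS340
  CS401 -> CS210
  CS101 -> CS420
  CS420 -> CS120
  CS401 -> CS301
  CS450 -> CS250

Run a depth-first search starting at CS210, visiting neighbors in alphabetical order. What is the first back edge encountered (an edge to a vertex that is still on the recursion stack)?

CS401→CS210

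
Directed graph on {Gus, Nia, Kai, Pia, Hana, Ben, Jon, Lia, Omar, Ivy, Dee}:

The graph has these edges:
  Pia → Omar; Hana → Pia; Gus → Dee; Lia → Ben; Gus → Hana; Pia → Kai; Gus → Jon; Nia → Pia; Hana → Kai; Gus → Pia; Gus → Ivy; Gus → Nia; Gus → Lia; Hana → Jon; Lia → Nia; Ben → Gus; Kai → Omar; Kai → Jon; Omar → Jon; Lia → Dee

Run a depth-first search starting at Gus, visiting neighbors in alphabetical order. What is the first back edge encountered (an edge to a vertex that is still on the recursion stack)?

Ben→Gus

DFS from Gus (visiting neighbors in alphabetical order); mark gray on enter, black on exit:
Gus gray
  Dee gray
  Dee black
  Hana gray
    Jon gray
    Jon black
    Kai gray
      Kai→Jon: Jon black — skip
      Omar gray
        Omar→Jon: Jon black — skip
      Omar black
    Kai black
    Pia gray
      Pia→Kai: Kai black — skip
      Pia→Omar: Omar black — skip
    Pia black
  Hana black
  Ivy gray
  Ivy black
  Gus→Jon: Jon black — skip
  Lia gray
    Ben gray
      Ben→Gus: Gus is gray → back edge
First back edge: Ben → Gus.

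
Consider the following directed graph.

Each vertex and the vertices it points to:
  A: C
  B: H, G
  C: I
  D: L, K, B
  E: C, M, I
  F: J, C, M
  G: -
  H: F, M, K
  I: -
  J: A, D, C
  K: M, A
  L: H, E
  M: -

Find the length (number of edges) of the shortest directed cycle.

5

For each vertex v, BFS finds the shortest path from v back to v.
The shortest such closed walk is D → L → H → F → J → D, length 5.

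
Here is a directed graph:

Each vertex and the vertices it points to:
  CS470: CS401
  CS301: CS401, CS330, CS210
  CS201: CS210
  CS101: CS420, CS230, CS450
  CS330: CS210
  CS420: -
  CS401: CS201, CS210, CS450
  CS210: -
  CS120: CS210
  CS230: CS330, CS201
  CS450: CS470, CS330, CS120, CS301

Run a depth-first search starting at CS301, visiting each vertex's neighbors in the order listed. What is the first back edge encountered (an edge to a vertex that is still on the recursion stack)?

DFS from CS301 (visiting each vertex's neighbors in the order listed); mark gray on enter, black on exit:
CS301 gray
  CS401 gray
    CS201 gray
      CS210 gray
      CS210 black
    CS201 black
    CS401→CS210: CS210 black — skip
    CS450 gray
      CS470 gray
        CS470→CS401: CS401 is gray → back edge
First back edge: CS470 → CS401.

CS470->CS401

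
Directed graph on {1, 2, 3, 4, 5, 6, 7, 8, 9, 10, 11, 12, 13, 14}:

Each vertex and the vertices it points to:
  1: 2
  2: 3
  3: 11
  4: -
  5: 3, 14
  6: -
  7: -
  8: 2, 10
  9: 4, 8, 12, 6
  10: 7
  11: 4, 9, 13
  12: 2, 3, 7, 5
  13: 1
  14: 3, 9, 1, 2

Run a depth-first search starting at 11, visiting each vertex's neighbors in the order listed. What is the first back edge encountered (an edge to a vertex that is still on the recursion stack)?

DFS from 11 (visiting each vertex's neighbors in the order listed); mark gray on enter, black on exit:
11 gray
  4 gray
  4 black
  9 gray
    9→4: 4 black — skip
    8 gray
      2 gray
        3 gray
          3→11: 11 is gray → back edge
First back edge: 3 → 11.

3->11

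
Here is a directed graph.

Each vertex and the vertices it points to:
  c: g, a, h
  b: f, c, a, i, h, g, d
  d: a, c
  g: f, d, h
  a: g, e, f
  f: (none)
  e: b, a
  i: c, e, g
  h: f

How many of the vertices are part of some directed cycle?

7

A vertex is on a directed cycle iff it belongs to a strongly connected component of size ≥ 2 (or has a self-loop).
The vertices on cycles are {a, b, c, d, e, g, i} — 7 in total.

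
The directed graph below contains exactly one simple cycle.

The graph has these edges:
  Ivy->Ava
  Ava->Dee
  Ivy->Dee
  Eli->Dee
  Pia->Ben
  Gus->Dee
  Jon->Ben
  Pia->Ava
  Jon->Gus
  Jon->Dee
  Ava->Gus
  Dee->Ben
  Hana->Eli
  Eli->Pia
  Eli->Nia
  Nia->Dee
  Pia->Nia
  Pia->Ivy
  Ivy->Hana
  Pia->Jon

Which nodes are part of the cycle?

Eli, Ivy, Pia, Hana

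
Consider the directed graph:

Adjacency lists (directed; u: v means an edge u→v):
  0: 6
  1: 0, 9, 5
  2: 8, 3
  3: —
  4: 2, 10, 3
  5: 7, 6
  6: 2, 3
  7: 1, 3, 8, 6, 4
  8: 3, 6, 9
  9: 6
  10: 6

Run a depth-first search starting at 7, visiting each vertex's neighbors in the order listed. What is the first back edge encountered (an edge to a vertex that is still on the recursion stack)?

8->6

DFS from 7 (visiting each vertex's neighbors in the order listed); mark gray on enter, black on exit:
7 gray
  1 gray
    0 gray
      6 gray
        2 gray
          8 gray
            3 gray
            3 black
            8→6: 6 is gray → back edge
First back edge: 8 → 6.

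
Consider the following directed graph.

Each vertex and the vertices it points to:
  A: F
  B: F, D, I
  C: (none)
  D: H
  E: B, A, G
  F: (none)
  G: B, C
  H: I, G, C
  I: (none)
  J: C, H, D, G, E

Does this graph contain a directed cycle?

Yes

DFS with white/gray/black marking, starting from A:
A gray
  F gray
  F black
A black
B gray
  B→F: F black — skip
  D gray
    H gray
      I gray
      I black
      G gray
        G→B: B is gray → back edge
Back edge found, so a cycle exists: B → D → H → G → B.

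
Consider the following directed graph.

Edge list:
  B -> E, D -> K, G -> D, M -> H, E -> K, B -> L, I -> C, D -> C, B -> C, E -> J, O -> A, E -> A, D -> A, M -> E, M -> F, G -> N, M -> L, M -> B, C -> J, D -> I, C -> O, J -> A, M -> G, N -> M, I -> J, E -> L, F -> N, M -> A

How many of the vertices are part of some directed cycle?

A vertex is on a directed cycle iff it belongs to a strongly connected component of size ≥ 2 (or has a self-loop).
The vertices on cycles are {F, G, M, N} — 4 in total.

4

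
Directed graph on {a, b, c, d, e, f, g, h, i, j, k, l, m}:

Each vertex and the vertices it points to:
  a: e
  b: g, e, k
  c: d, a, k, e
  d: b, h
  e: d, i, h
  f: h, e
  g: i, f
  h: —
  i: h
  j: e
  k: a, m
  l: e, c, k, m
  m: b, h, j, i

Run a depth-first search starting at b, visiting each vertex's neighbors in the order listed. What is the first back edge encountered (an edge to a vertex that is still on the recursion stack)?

d→b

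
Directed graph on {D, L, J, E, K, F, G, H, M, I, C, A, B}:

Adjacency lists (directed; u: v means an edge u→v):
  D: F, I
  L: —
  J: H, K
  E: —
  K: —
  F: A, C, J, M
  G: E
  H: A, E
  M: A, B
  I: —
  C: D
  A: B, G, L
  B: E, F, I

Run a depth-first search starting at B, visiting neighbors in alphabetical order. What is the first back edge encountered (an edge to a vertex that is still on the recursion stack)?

A->B

DFS from B (visiting neighbors in alphabetical order); mark gray on enter, black on exit:
B gray
  E gray
  E black
  F gray
    A gray
      A→B: B is gray → back edge
First back edge: A → B.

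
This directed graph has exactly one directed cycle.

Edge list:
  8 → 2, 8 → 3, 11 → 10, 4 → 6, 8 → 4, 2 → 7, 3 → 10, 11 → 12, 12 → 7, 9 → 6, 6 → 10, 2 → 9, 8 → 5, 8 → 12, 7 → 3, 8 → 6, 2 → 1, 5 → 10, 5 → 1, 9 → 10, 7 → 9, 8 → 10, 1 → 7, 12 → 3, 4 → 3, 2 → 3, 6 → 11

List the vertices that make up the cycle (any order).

6, 7, 9, 11, 12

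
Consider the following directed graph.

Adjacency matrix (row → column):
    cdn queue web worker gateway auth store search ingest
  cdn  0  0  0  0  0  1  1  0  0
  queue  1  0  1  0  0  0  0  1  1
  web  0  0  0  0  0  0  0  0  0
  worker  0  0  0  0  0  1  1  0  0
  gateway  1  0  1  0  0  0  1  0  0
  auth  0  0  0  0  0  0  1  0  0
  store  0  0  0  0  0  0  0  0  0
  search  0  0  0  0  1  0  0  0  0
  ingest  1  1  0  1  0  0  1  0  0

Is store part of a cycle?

No

store lies on a cycle iff there is a path from store back to itself.
Exploring from store, it never reaches itself; equivalently, its strongly connected component is a singleton.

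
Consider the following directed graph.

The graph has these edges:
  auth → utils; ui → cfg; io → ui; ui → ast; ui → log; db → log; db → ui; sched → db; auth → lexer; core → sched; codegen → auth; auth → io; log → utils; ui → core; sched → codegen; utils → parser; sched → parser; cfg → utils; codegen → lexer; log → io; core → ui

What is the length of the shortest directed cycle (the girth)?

For each vertex v, BFS finds the shortest path from v back to v.
The shortest such closed walk is ui → core → ui, length 2.

2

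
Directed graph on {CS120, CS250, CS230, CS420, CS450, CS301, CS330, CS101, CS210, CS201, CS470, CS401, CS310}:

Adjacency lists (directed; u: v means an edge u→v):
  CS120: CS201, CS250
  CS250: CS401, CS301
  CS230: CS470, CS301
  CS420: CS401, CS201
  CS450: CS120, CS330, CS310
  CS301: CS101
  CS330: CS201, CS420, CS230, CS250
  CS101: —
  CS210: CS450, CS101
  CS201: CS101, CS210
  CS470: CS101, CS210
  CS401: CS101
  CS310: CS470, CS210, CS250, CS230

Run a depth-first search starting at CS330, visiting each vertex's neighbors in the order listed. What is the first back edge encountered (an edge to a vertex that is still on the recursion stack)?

CS120->CS201

DFS from CS330 (visiting each vertex's neighbors in the order listed); mark gray on enter, black on exit:
CS330 gray
  CS201 gray
    CS101 gray
    CS101 black
    CS210 gray
      CS450 gray
        CS120 gray
          CS120→CS201: CS201 is gray → back edge
First back edge: CS120 → CS201.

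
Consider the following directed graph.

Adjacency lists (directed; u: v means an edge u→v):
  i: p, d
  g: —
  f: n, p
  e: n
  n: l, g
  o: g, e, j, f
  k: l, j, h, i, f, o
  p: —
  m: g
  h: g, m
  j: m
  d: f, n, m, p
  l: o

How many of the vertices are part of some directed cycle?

A vertex is on a directed cycle iff it belongs to a strongly connected component of size ≥ 2 (or has a self-loop).
The vertices on cycles are {e, f, l, n, o} — 5 in total.

5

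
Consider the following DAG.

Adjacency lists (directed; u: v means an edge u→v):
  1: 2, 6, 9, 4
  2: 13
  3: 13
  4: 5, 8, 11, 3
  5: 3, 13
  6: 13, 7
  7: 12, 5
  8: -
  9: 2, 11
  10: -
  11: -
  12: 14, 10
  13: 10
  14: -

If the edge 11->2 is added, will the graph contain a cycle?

No

Adding 11→2 creates a cycle iff 2 can already reach 11.
Explore from 2: no path reaches 11. The graph stays acyclic.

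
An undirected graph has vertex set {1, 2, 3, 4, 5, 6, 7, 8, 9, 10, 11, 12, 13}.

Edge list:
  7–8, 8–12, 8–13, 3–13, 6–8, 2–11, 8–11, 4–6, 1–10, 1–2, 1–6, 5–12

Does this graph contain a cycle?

DFS, tracking each vertex's parent; an edge to a visited non-parent vertex closes a cycle.
Start from 2:
visit 2 (parent –)
  visit 11 (parent 2)
    visit 8 (parent 11)
      8–11: parent, skip
      visit 7 (parent 8)
        7–8: parent, skip
      visit 12 (parent 8)
        12–8: parent, skip
        visit 5 (parent 12)
          5–12: parent, skip
      visit 13 (parent 8)
        13–8: parent, skip
        visit 3 (parent 13)
          3–13: parent, skip
      visit 6 (parent 8)
        visit 1 (parent 6)
          1–2: 2 visited and ≠ parent → cycle
Cycle: 2 – 11 – 8 – 6 – 1 – 2.

Yes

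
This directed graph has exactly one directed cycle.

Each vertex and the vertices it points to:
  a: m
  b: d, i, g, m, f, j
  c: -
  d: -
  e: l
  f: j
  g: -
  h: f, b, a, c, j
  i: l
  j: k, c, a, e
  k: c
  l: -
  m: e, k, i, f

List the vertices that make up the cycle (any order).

DFS with gray/black marking from m:
m gray
  e gray
    l gray
    l black
  e black
  k gray
    c gray
    c black
  k black
  i gray
    i→l: l black — skip
  i black
  f gray
    j gray
      j→k: k black — skip
      j→c: c black — skip
      a gray
        a→m: m is gray → back edge
Back edge closes the cycle m → f → j → a → m; its vertices are {a, f, j, m}.

a, f, j, m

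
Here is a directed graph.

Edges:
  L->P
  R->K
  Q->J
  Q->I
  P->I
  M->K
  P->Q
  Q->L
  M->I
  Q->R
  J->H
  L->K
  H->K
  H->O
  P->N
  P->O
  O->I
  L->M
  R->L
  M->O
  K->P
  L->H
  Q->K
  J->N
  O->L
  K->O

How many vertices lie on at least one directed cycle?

A vertex is on a directed cycle iff it belongs to a strongly connected component of size ≥ 2 (or has a self-loop).
The vertices on cycles are {H, J, K, L, M, O, P, Q, R} — 9 in total.

9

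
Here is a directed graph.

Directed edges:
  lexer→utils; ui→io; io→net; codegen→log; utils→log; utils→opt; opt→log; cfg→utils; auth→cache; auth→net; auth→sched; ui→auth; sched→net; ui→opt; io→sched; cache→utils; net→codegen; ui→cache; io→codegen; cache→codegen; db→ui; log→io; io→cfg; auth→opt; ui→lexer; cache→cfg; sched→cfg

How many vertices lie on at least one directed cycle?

8

A vertex is on a directed cycle iff it belongs to a strongly connected component of size ≥ 2 (or has a self-loop).
The vertices on cycles are {io, cfg, log, net, opt, sched, utils, codegen} — 8 in total.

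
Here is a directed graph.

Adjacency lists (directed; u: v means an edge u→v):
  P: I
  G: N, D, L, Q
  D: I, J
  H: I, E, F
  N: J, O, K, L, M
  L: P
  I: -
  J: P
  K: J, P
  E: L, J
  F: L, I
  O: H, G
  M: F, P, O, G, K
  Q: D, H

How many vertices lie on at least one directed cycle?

4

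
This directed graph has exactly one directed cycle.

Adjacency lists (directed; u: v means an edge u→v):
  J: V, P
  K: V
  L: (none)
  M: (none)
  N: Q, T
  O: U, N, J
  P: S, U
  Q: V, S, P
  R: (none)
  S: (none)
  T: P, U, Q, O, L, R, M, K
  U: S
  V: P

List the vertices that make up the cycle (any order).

N, O, T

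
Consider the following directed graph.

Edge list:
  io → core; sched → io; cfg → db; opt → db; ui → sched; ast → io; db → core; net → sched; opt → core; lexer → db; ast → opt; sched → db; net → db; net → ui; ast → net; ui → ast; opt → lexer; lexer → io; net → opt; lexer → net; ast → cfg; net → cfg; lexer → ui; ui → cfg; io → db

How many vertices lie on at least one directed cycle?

A vertex is on a directed cycle iff it belongs to a strongly connected component of size ≥ 2 (or has a self-loop).
The vertices on cycles are {ui, ast, net, opt, lexer} — 5 in total.

5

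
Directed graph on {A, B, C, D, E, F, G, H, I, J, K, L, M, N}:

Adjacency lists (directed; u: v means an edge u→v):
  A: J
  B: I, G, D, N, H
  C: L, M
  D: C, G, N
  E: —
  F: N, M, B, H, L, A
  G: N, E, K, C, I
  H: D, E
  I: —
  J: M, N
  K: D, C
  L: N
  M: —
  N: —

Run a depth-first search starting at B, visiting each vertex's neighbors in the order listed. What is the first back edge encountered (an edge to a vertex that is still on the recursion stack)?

DFS from B (visiting each vertex's neighbors in the order listed); mark gray on enter, black on exit:
B gray
  I gray
  I black
  G gray
    N gray
    N black
    E gray
    E black
    K gray
      D gray
        C gray
          L gray
            L→N: N black — skip
          L black
          M gray
          M black
        C black
        D→G: G is gray → back edge
First back edge: D → G.

D→G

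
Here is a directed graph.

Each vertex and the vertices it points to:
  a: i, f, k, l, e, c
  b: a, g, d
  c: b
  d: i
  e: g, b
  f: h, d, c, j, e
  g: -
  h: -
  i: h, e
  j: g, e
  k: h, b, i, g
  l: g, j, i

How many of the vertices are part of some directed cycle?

A vertex is on a directed cycle iff it belongs to a strongly connected component of size ≥ 2 (or has a self-loop).
The vertices on cycles are {a, b, c, d, e, f, i, j, k, l} — 10 in total.

10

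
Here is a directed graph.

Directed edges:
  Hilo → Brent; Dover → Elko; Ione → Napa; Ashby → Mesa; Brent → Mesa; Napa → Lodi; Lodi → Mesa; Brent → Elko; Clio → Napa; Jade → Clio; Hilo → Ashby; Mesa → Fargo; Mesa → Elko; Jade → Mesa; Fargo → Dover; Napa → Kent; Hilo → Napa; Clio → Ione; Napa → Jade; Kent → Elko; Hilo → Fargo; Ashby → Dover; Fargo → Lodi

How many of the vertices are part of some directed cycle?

7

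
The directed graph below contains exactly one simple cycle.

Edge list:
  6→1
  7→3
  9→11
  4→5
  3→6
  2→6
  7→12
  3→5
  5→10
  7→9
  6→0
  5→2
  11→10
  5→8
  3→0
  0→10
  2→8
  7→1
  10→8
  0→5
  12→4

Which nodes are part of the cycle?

0, 2, 5, 6

DFS with gray/black marking from 0:
0 gray
  5 gray
    10 gray
      8 gray
      8 black
    10 black
    5→8: 8 black — skip
    2 gray
      2→8: 8 black — skip
      6 gray
        1 gray
        1 black
        6→0: 0 is gray → back edge
Back edge closes the cycle 0 → 5 → 2 → 6 → 0; its vertices are {0, 2, 5, 6}.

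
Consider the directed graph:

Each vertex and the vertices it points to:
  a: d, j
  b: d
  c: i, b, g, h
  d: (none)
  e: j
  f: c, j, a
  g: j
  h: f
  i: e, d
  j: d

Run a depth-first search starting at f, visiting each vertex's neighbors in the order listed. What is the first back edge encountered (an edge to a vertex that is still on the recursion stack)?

DFS from f (visiting each vertex's neighbors in the order listed); mark gray on enter, black on exit:
f gray
  c gray
    i gray
      e gray
        j gray
          d gray
          d black
        j black
      e black
      i→d: d black — skip
    i black
    b gray
      b→d: d black — skip
    b black
    g gray
      g→j: j black — skip
    g black
    h gray
      h→f: f is gray → back edge
First back edge: h → f.

h→f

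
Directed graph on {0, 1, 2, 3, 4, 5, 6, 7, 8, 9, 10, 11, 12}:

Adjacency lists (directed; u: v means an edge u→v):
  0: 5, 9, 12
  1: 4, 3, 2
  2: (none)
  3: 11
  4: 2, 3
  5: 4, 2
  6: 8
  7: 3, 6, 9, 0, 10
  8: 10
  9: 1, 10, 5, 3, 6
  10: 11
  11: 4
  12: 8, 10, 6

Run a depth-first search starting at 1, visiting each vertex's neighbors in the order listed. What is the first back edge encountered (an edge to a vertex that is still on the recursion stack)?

DFS from 1 (visiting each vertex's neighbors in the order listed); mark gray on enter, black on exit:
1 gray
  4 gray
    2 gray
    2 black
    3 gray
      11 gray
        11→4: 4 is gray → back edge
First back edge: 11 → 4.

11→4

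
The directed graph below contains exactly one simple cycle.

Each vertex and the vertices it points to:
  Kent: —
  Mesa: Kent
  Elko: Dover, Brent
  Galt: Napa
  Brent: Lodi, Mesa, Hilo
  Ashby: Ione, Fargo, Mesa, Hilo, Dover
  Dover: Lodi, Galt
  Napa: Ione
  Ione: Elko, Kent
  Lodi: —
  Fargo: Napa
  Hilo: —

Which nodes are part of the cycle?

DFS with gray/black marking from Ione:
Ione gray
  Elko gray
    Dover gray
      Lodi gray
      Lodi black
      Galt gray
        Napa gray
          Napa→Ione: Ione is gray → back edge
Back edge closes the cycle Ione → Elko → Dover → Galt → Napa → Ione; its vertices are {Elko, Galt, Ione, Napa, Dover}.

Elko, Galt, Ione, Napa, Dover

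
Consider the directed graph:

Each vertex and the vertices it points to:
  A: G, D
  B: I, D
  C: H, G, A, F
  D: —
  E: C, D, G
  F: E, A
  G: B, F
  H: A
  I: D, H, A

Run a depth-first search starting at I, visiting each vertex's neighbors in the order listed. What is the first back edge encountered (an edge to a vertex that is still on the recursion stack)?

B->I

DFS from I (visiting each vertex's neighbors in the order listed); mark gray on enter, black on exit:
I gray
  D gray
  D black
  H gray
    A gray
      G gray
        B gray
          B→I: I is gray → back edge
First back edge: B → I.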